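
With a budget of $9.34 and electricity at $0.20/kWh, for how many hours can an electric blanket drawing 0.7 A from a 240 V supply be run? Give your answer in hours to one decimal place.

Power = 0.7 A × 240 V = 168 W = 0.168 kW
Energy available = $9.34 ÷ $0.20/kWh = 46.7 kWh
Hours = 46.7 kWh ÷ 0.168 kW = 278.0 h

278.0 h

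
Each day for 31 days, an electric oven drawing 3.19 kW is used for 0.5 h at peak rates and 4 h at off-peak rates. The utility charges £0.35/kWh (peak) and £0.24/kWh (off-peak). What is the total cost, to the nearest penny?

£112.24

Peak energy = 3.19 kW × 0.5 h × 31 = 49.445 kWh
Off-peak energy = 3.19 kW × 4 h × 31 = 395.56 kWh
Cost = 49.445 × £0.35 + 395.56 × £0.24 = £17.30575 + £94.9344 = £112.24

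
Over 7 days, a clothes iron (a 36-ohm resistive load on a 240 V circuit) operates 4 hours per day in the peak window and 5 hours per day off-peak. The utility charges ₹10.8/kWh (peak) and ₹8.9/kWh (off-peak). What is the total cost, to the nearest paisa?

Power = V²/R = 240²/36 = 1600 W = 1.6 kW
Peak energy = 1.6 kW × 4 h × 7 = 44.8 kWh
Off-peak energy = 1.6 kW × 5 h × 7 = 56 kWh
Cost = 44.8 × ₹10.8 + 56 × ₹8.9 = ₹483.84 + ₹498.4 = ₹982.24

₹982.24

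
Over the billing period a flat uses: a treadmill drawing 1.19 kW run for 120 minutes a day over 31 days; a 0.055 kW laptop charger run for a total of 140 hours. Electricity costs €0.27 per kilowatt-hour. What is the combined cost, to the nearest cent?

€22.00

treadmill: Runtime = 120 min × 31 = 3720 min = 62 h
treadmill: 1.19 kW × 62 h = 73.78 kWh
laptop charger: 0.055 kW × 140 h = 7.7 kWh
Total energy = 81.48 kWh
Cost = 81.48 × €0.27 = €22.00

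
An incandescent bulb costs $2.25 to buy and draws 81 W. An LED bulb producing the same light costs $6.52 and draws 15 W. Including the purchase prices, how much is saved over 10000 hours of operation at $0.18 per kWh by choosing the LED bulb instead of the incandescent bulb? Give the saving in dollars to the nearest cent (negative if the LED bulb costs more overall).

incandescent bulb: $2.25 + (81/1000) kW × 10000 h × $0.18 = $2.25 + $145.8 = $148.05
LED bulb: $6.52 + (15/1000) kW × 10000 h × $0.18 = $6.52 + $27 = $33.52
Saving = $148.05 − $33.52 = $114.53

$114.53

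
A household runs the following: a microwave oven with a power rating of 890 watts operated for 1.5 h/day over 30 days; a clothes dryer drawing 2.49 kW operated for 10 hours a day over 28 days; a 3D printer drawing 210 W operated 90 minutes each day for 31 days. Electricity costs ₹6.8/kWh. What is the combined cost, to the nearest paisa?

₹5079.70

microwave oven: Runtime = 1.5 h/day × 30 days = 45 h
microwave oven: 0.89 kW × 45 h = 40.05 kWh
clothes dryer: Runtime = 10 h/day × 28 days = 280 h
clothes dryer: 2.49 kW × 280 h = 697.2 kWh
3D printer: Runtime = 90 min × 31 = 2790 min = 46.5 h
3D printer: 0.21 kW × 46.5 h = 9.765 kWh
Total energy = 747.015 kWh
Cost = 747.015 × ₹6.8 = ₹5079.70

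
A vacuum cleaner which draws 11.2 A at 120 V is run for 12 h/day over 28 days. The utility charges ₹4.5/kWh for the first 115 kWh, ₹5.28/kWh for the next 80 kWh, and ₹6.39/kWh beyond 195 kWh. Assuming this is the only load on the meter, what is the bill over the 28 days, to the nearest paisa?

₹2579.47

Power = 11.2 A × 120 V = 1344 W = 1.344 kW
Runtime = 12 h/day × 28 days = 336 h
Energy = 1.344 kW × 336 h = 451.584 kWh
Tier 1 (0–115 kWh): 115 × ₹4.5 = ₹517.5
Tier 2 (115–195 kWh): 80 × ₹5.28 = ₹422.4
Above 195 kWh: 256.584 × ₹6.39 = ₹1639.57176
Bill = ₹2579.47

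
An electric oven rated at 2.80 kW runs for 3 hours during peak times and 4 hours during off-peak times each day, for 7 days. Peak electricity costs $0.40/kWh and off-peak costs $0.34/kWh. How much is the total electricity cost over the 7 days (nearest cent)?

Peak energy = 2.8 kW × 3 h × 7 = 58.8 kWh
Off-peak energy = 2.8 kW × 4 h × 7 = 78.4 kWh
Cost = 58.8 × $0.40 + 78.4 × $0.34 = $23.52 + $26.656 = $50.18

$50.18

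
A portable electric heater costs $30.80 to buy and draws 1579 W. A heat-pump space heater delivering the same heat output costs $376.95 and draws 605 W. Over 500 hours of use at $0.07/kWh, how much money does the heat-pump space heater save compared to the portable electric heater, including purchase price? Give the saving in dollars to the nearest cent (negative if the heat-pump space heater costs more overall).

-$312.06

portable electric heater: $30.80 + (1579/1000) kW × 500 h × $0.07 = $30.80 + $55.265 = $86.065
heat-pump space heater: $376.95 + (605/1000) kW × 500 h × $0.07 = $376.95 + $21.175 = $398.125
Saving = $86.065 − $398.125 = −$312.06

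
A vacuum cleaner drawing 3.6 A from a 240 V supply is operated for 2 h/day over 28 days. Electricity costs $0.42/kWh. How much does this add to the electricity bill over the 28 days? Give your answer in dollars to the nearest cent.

$20.32

Power = 3.6 A × 240 V = 864 W = 0.864 kW
Runtime = 2 h/day × 28 days = 56 h
Energy = 0.864 kW × 56 h = 48.384 kWh
Cost = 48.384 kWh × $0.42/kWh = $20.32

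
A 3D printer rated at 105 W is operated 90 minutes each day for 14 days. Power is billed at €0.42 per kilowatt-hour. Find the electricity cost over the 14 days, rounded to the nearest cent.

Runtime = 90 min × 14 = 1260 min = 21 h
Energy = 0.105 kW × 21 h = 2.205 kWh
Cost = 2.205 kWh × €0.42/kWh = €0.93

€0.93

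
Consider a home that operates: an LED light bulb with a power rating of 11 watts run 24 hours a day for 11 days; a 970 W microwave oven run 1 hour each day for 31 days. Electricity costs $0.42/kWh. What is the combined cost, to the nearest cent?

LED light bulb: Runtime = 24 h × 11 = 264 h
LED light bulb: 0.011 kW × 264 h = 2.904 kWh
microwave oven: Runtime = 1 h/day × 31 days = 31 h
microwave oven: 0.97 kW × 31 h = 30.07 kWh
Total energy = 32.974 kWh
Cost = 32.974 × $0.42 = $13.85

$13.85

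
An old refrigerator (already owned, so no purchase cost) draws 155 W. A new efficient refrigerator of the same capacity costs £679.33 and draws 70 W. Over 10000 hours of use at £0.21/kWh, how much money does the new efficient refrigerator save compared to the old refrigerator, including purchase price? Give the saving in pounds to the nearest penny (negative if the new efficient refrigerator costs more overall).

old refrigerator: £0.00 + (155/1000) kW × 10000 h × £0.21 = £0.00 + £325.5 = £325.5
new efficient refrigerator: £679.33 + (70/1000) kW × 10000 h × £0.21 = £679.33 + £147 = £826.33
Saving = £325.5 − £826.33 = −£500.83

-£500.83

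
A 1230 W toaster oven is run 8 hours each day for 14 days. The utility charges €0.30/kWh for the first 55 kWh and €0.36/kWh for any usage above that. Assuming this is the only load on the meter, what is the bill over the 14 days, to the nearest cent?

Runtime = 8 h/day × 14 days = 112 h
Energy = 1.23 kW × 112 h = 137.76 kWh
Tier 1 (0–55 kWh): 55 × €0.30 = €16.5
Above 55 kWh: 82.76 × €0.36 = €29.7936
Bill = €46.29

€46.29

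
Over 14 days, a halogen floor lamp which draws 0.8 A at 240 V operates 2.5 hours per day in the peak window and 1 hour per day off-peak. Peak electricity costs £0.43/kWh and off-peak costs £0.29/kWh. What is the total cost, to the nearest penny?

£3.67

Power = 0.8 A × 240 V = 192 W = 0.192 kW
Peak energy = 0.192 kW × 2.5 h × 14 = 6.72 kWh
Off-peak energy = 0.192 kW × 1 h × 14 = 2.688 kWh
Cost = 6.72 × £0.43 + 2.688 × £0.29 = £2.8896 + £0.77952 = £3.67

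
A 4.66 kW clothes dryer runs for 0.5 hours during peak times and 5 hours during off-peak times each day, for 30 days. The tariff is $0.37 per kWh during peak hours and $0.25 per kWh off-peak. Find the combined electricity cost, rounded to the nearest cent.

$200.61

Peak energy = 4.66 kW × 0.5 h × 30 = 69.9 kWh
Off-peak energy = 4.66 kW × 5 h × 30 = 699 kWh
Cost = 69.9 × $0.37 + 699 × $0.25 = $25.863 + $174.75 = $200.61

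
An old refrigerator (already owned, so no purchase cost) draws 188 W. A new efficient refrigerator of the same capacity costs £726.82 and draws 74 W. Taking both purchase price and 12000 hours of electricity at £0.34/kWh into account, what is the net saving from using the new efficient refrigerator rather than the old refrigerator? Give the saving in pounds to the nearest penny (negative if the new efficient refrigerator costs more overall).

old refrigerator: £0.00 + (188/1000) kW × 12000 h × £0.34 = £0.00 + £767.04 = £767.04
new efficient refrigerator: £726.82 + (74/1000) kW × 12000 h × £0.34 = £726.82 + £301.92 = £1028.74
Saving = £767.04 − £1028.74 = −£261.7

-£261.70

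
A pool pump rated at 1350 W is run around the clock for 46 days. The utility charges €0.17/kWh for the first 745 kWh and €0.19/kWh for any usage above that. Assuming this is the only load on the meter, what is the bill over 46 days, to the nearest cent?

€268.28

Runtime = 24 h × 46 = 1104 h
Energy = 1.35 kW × 1104 h = 1490.4 kWh
Tier 1 (0–745 kWh): 745 × €0.17 = €126.65
Above 745 kWh: 745.4 × €0.19 = €141.626
Bill = €268.28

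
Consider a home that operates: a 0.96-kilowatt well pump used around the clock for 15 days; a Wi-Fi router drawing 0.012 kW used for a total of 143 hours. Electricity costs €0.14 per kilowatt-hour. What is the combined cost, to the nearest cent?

well pump: Runtime = 24 h × 15 = 360 h
well pump: 0.96 kW × 360 h = 345.6 kWh
Wi-Fi router: 0.012 kW × 143 h = 1.716 kWh
Total energy = 347.316 kWh
Cost = 347.316 × €0.14 = €48.62

€48.62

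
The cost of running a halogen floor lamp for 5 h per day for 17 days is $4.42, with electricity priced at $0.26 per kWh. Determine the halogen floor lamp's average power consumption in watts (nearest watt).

200 W

Energy = $4.42 ÷ $0.26/kWh = 17 kWh
Runtime = 5 h/day × 17 days = 85 h
Power = 17 kWh ÷ 85 h = 0.2 kW = 200 W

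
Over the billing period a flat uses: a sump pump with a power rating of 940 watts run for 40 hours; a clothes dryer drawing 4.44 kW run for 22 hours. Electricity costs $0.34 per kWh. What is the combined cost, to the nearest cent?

sump pump: 0.94 kW × 40 h = 37.6 kWh
clothes dryer: 4.44 kW × 22 h = 97.68 kWh
Total energy = 135.28 kWh
Cost = 135.28 × $0.34 = $46.00

$46.00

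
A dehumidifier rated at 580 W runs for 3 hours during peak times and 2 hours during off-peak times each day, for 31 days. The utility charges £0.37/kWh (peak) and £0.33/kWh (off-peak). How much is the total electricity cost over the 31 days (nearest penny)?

£31.82

Peak energy = 0.58 kW × 3 h × 31 = 53.94 kWh
Off-peak energy = 0.58 kW × 2 h × 31 = 35.96 kWh
Cost = 53.94 × £0.37 + 35.96 × £0.33 = £19.9578 + £11.8668 = £31.82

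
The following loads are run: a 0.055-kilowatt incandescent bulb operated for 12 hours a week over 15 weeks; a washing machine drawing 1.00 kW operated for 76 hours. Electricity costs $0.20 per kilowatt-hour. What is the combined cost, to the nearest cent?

$17.18

incandescent bulb: Runtime = 12 h/week × 15 weeks = 180 h
incandescent bulb: 0.055 kW × 180 h = 9.9 kWh
washing machine: 1 kW × 76 h = 76 kWh
Total energy = 85.9 kWh
Cost = 85.9 × $0.20 = $17.18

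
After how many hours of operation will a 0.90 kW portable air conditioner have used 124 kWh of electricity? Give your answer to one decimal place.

Hours = 124 kWh ÷ 0.9 kW = 137.8 h

137.8 h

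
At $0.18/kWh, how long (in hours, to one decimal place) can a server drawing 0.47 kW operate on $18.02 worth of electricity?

213.0 h

Energy available = $18.02 ÷ $0.18/kWh = 100.1111 kWh
Hours = 100.1111 kWh ÷ 0.47 kW = 213.0 h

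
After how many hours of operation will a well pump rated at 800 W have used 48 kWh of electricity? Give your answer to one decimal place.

Hours = 48 kWh ÷ 0.8 kW = 60.0 h

60.0 h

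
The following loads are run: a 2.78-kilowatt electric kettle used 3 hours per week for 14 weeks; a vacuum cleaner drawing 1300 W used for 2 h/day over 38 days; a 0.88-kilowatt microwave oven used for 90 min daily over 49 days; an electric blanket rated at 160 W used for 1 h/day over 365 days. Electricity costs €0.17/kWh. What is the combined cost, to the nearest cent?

electric kettle: Runtime = 3 h/week × 14 weeks = 42 h
electric kettle: 2.78 kW × 42 h = 116.76 kWh
vacuum cleaner: Runtime = 2 h/day × 38 days = 76 h
vacuum cleaner: 1.3 kW × 76 h = 98.8 kWh
microwave oven: Runtime = 90 min × 49 = 4410 min = 73.5 h
microwave oven: 0.88 kW × 73.5 h = 64.68 kWh
electric blanket: Runtime = 1 h/day × 365 days = 365 h
electric blanket: 0.16 kW × 365 h = 58.4 kWh
Total energy = 338.64 kWh
Cost = 338.64 × €0.17 = €57.57

€57.57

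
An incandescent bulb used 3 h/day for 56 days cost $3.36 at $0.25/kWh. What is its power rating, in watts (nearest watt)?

80 W

Energy = $3.36 ÷ $0.25/kWh = 13.44 kWh
Runtime = 3 h/day × 56 days = 168 h
Power = 13.44 kWh ÷ 168 h = 0.08 kW = 80 W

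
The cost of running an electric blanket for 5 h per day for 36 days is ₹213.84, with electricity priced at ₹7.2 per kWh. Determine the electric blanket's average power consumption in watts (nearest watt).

Energy = ₹213.84 ÷ ₹7.2/kWh = 29.7 kWh
Runtime = 5 h/day × 36 days = 180 h
Power = 29.7 kWh ÷ 180 h = 0.165 kW = 165 W

165 W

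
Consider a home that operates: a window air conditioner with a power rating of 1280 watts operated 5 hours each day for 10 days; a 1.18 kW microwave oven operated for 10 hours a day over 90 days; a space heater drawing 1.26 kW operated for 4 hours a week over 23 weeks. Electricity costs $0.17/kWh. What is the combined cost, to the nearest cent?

window air conditioner: Runtime = 5 h/day × 10 days = 50 h
window air conditioner: 1.28 kW × 50 h = 64 kWh
microwave oven: Runtime = 10 h/day × 90 days = 900 h
microwave oven: 1.18 kW × 900 h = 1062 kWh
space heater: Runtime = 4 h/week × 23 weeks = 92 h
space heater: 1.26 kW × 92 h = 115.92 kWh
Total energy = 1241.92 kWh
Cost = 1241.92 × $0.17 = $211.13

$211.13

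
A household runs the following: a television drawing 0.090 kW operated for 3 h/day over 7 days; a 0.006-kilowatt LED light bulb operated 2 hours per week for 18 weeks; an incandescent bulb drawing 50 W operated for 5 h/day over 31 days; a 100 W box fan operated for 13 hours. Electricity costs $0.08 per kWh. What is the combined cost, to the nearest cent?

$0.89

television: Runtime = 3 h/day × 7 days = 21 h
television: 0.09 kW × 21 h = 1.89 kWh
LED light bulb: Runtime = 2 h/week × 18 weeks = 36 h
LED light bulb: 0.006 kW × 36 h = 0.216 kWh
incandescent bulb: Runtime = 5 h/day × 31 days = 155 h
incandescent bulb: 0.05 kW × 155 h = 7.75 kWh
box fan: 0.1 kW × 13 h = 1.3 kWh
Total energy = 11.156 kWh
Cost = 11.156 × $0.08 = $0.89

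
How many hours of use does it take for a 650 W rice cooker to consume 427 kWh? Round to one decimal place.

656.9 h

Hours = 427 kWh ÷ 0.65 kW = 656.9 h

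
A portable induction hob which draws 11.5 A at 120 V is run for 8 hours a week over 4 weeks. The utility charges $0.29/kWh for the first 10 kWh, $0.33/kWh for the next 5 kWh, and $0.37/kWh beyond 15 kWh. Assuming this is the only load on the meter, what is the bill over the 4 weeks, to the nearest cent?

Power = 11.5 A × 120 V = 1380 W = 1.38 kW
Runtime = 8 h/week × 4 weeks = 32 h
Energy = 1.38 kW × 32 h = 44.16 kWh
Tier 1 (0–10 kWh): 10 × $0.29 = $2.9
Tier 2 (10–15 kWh): 5 × $0.33 = $1.65
Above 15 kWh: 29.16 × $0.37 = $10.7892
Bill = $15.34

$15.34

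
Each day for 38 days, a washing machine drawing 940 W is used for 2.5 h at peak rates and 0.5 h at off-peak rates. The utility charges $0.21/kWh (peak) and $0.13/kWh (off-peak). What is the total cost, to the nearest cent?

Peak energy = 0.94 kW × 2.5 h × 38 = 89.3 kWh
Off-peak energy = 0.94 kW × 0.5 h × 38 = 17.86 kWh
Cost = 89.3 × $0.21 + 17.86 × $0.13 = $18.753 + $2.3218 = $21.07

$21.07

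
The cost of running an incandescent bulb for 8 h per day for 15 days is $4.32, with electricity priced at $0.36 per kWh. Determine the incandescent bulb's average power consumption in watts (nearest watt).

100 W

Energy = $4.32 ÷ $0.36/kWh = 12 kWh
Runtime = 8 h/day × 15 days = 120 h
Power = 12 kWh ÷ 120 h = 0.1 kW = 100 W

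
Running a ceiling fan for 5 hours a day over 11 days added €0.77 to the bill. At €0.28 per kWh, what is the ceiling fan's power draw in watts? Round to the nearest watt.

Energy = €0.77 ÷ €0.28/kWh = 2.75 kWh
Runtime = 5 h/day × 11 days = 55 h
Power = 2.75 kWh ÷ 55 h = 0.05 kW = 50 W

50 W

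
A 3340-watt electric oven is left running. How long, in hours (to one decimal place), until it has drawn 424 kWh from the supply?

Hours = 424 kWh ÷ 3.34 kW = 126.9 h

126.9 h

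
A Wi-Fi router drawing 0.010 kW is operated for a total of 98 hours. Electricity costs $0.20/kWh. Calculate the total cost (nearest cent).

Energy = 0.01 kW × 98 h = 0.98 kWh
Cost = 0.98 kWh × $0.20/kWh = $0.20

$0.20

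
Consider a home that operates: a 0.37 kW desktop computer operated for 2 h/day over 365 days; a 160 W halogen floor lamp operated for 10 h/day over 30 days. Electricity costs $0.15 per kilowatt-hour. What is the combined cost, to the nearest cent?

$47.72

desktop computer: Runtime = 2 h/day × 365 days = 730 h
desktop computer: 0.37 kW × 730 h = 270.1 kWh
halogen floor lamp: Runtime = 10 h/day × 30 days = 300 h
halogen floor lamp: 0.16 kW × 300 h = 48 kWh
Total energy = 318.1 kWh
Cost = 318.1 × $0.15 = $47.72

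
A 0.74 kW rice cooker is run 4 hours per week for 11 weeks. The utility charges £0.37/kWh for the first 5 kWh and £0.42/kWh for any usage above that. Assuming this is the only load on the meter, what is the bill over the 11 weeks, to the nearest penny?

Runtime = 4 h/week × 11 weeks = 44 h
Energy = 0.74 kW × 44 h = 32.56 kWh
Tier 1 (0–5 kWh): 5 × £0.37 = £1.85
Above 5 kWh: 27.56 × £0.42 = £11.5752
Bill = £13.43

£13.43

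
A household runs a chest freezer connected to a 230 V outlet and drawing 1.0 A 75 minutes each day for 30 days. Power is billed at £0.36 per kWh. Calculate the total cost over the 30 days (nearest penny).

£3.11

Power = 1.0 A × 230 V = 230 W = 0.23 kW
Runtime = 75 min × 30 = 2250 min = 37.5 h
Energy = 0.23 kW × 37.5 h = 8.625 kWh
Cost = 8.625 kWh × £0.36/kWh = £3.11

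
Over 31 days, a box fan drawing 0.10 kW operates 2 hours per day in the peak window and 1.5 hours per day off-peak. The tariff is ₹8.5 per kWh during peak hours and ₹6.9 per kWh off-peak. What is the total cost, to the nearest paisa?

₹84.79

Peak energy = 0.1 kW × 2 h × 31 = 6.2 kWh
Off-peak energy = 0.1 kW × 1.5 h × 31 = 4.65 kWh
Cost = 6.2 × ₹8.5 + 4.65 × ₹6.9 = ₹52.7 + ₹32.085 = ₹84.79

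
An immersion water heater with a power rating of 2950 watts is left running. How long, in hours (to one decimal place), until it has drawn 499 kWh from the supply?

Hours = 499 kWh ÷ 2.95 kW = 169.2 h

169.2 h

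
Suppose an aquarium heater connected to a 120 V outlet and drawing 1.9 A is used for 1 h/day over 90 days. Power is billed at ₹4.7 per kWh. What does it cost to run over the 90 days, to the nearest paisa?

₹96.44

Power = 1.9 A × 120 V = 228 W = 0.228 kW
Runtime = 1 h/day × 90 days = 90 h
Energy = 0.228 kW × 90 h = 20.52 kWh
Cost = 20.52 kWh × ₹4.7/kWh = ₹96.44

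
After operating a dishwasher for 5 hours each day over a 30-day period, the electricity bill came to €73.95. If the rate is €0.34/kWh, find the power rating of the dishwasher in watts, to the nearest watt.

1450 W

Energy = €73.95 ÷ €0.34/kWh = 217.5 kWh
Runtime = 5 h/day × 30 days = 150 h
Power = 217.5 kWh ÷ 150 h = 1.45 kW = 1450 W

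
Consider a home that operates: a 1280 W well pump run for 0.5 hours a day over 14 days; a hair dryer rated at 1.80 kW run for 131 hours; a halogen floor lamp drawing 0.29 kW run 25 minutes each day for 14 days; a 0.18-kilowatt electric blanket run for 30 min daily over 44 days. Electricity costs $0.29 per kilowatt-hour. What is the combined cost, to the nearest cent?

$72.62

well pump: Runtime = 0.5 h/day × 14 days = 7 h
well pump: 1.28 kW × 7 h = 8.96 kWh
hair dryer: 1.8 kW × 131 h = 235.8 kWh
halogen floor lamp: Runtime = 25 min × 14 = 350 min = 5.833333… h
halogen floor lamp: 0.29 kW × 5.833333… h = 1.691666… kWh
electric blanket: Runtime = 30 min × 44 = 1320 min = 22 h
electric blanket: 0.18 kW × 22 h = 3.96 kWh
Total energy = 250.411666… kWh
Cost = 250.411666… × $0.29 = $72.62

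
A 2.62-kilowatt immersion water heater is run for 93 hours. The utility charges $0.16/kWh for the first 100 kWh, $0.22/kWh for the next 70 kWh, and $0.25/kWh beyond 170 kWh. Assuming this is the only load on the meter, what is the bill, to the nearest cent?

$49.82

Energy = 2.62 kW × 93 h = 243.66 kWh
Tier 1 (0–100 kWh): 100 × $0.16 = $16
Tier 2 (100–170 kWh): 70 × $0.22 = $15.4
Above 170 kWh: 73.66 × $0.25 = $18.415
Bill = $49.82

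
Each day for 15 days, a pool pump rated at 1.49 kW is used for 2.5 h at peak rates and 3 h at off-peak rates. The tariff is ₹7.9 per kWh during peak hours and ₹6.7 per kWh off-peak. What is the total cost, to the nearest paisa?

Peak energy = 1.49 kW × 2.5 h × 15 = 55.875 kWh
Off-peak energy = 1.49 kW × 3 h × 15 = 67.05 kWh
Cost = 55.875 × ₹7.9 + 67.05 × ₹6.7 = ₹441.4125 + ₹449.235 = ₹890.65

₹890.65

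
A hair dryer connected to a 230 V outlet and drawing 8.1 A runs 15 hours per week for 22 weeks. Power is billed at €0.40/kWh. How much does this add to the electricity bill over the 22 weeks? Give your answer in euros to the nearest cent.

€245.92

Power = 8.1 A × 230 V = 1863 W = 1.863 kW
Runtime = 15 h/week × 22 weeks = 330 h
Energy = 1.863 kW × 330 h = 614.79 kWh
Cost = 614.79 kWh × €0.40/kWh = €245.92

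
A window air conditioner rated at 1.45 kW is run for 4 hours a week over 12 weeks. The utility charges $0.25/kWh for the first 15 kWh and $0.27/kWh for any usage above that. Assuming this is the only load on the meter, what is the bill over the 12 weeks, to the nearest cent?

Runtime = 4 h/week × 12 weeks = 48 h
Energy = 1.45 kW × 48 h = 69.6 kWh
Tier 1 (0–15 kWh): 15 × $0.25 = $3.75
Above 15 kWh: 54.6 × $0.27 = $14.742
Bill = $18.49

$18.49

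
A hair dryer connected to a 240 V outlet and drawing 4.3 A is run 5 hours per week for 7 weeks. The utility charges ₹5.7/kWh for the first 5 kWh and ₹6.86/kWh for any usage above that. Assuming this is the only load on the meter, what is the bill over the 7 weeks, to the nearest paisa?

Power = 4.3 A × 240 V = 1032 W = 1.032 kW
Runtime = 5 h/week × 7 weeks = 35 h
Energy = 1.032 kW × 35 h = 36.12 kWh
Tier 1 (0–5 kWh): 5 × ₹5.7 = ₹28.5
Above 5 kWh: 31.12 × ₹6.86 = ₹213.4832
Bill = ₹241.98

₹241.98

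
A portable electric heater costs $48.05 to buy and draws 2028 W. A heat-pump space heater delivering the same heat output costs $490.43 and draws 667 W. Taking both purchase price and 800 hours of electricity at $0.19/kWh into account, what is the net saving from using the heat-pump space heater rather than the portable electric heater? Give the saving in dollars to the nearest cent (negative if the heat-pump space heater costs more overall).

portable electric heater: $48.05 + (2028/1000) kW × 800 h × $0.19 = $48.05 + $308.256 = $356.306
heat-pump space heater: $490.43 + (667/1000) kW × 800 h × $0.19 = $490.43 + $101.384 = $591.814
Saving = $356.306 − $591.814 = −$235.508 → -$235.51

-$235.51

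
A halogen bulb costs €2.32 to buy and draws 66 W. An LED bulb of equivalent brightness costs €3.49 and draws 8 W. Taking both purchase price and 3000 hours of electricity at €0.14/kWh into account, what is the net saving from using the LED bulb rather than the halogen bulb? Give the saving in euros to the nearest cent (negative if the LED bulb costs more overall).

halogen bulb: €2.32 + (66/1000) kW × 3000 h × €0.14 = €2.32 + €27.72 = €30.04
LED bulb: €3.49 + (8/1000) kW × 3000 h × €0.14 = €3.49 + €3.36 = €6.85
Saving = €30.04 − €6.85 = €23.19

€23.19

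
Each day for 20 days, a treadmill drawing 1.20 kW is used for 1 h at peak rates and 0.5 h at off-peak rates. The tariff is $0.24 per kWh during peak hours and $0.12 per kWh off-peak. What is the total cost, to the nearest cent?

$7.20

Peak energy = 1.2 kW × 1 h × 20 = 24 kWh
Off-peak energy = 1.2 kW × 0.5 h × 20 = 12 kWh
Cost = 24 × $0.24 + 12 × $0.12 = $5.76 + $1.44 = $7.20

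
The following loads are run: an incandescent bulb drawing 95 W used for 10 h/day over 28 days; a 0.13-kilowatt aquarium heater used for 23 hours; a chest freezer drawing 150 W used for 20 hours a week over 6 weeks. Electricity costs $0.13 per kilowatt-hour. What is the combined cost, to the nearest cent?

incandescent bulb: Runtime = 10 h/day × 28 days = 280 h
incandescent bulb: 0.095 kW × 280 h = 26.6 kWh
aquarium heater: 0.13 kW × 23 h = 2.99 kWh
chest freezer: Runtime = 20 h/week × 6 weeks = 120 h
chest freezer: 0.15 kW × 120 h = 18 kWh
Total energy = 47.59 kWh
Cost = 47.59 × $0.13 = $6.19

$6.19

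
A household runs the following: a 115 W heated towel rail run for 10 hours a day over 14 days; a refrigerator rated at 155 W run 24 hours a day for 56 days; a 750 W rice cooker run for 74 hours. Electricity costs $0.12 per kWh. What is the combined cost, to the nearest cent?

heated towel rail: Runtime = 10 h/day × 14 days = 140 h
heated towel rail: 0.115 kW × 140 h = 16.1 kWh
refrigerator: Runtime = 24 h × 56 = 1344 h
refrigerator: 0.155 kW × 1344 h = 208.32 kWh
rice cooker: 0.75 kW × 74 h = 55.5 kWh
Total energy = 279.92 kWh
Cost = 279.92 × $0.12 = $33.59

$33.59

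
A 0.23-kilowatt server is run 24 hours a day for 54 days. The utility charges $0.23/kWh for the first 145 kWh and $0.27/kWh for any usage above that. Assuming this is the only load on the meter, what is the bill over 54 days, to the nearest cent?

$74.68

Runtime = 24 h × 54 = 1296 h
Energy = 0.23 kW × 1296 h = 298.08 kWh
Tier 1 (0–145 kWh): 145 × $0.23 = $33.35
Above 145 kWh: 153.08 × $0.27 = $41.3316
Bill = $74.68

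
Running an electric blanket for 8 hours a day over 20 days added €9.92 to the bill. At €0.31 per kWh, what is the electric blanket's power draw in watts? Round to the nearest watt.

200 W

Energy = €9.92 ÷ €0.31/kWh = 32 kWh
Runtime = 8 h/day × 20 days = 160 h
Power = 32 kWh ÷ 160 h = 0.2 kW = 200 W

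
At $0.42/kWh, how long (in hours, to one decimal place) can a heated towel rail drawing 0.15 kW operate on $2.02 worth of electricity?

32.1 h

Energy available = $2.02 ÷ $0.42/kWh = 4.8095 kWh
Hours = 4.8095 kWh ÷ 0.15 kW = 32.1 h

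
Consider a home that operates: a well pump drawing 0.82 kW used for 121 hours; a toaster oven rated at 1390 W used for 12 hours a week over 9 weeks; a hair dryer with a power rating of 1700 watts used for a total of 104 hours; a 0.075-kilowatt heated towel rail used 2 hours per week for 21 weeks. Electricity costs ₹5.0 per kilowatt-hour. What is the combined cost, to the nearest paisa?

well pump: 0.82 kW × 121 h = 99.22 kWh
toaster oven: Runtime = 12 h/week × 9 weeks = 108 h
toaster oven: 1.39 kW × 108 h = 150.12 kWh
hair dryer: 1.7 kW × 104 h = 176.8 kWh
heated towel rail: Runtime = 2 h/week × 21 weeks = 42 h
heated towel rail: 0.075 kW × 42 h = 3.15 kWh
Total energy = 429.29 kWh
Cost = 429.29 × ₹5.0 = ₹2146.45

₹2146.45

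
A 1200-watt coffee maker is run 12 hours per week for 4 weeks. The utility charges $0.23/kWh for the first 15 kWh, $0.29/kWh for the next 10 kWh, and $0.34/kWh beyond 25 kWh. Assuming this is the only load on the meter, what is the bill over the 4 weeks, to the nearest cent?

Runtime = 12 h/week × 4 weeks = 48 h
Energy = 1.2 kW × 48 h = 57.6 kWh
Tier 1 (0–15 kWh): 15 × $0.23 = $3.45
Tier 2 (15–25 kWh): 10 × $0.29 = $2.9
Above 25 kWh: 32.6 × $0.34 = $11.084
Bill = $17.43

$17.43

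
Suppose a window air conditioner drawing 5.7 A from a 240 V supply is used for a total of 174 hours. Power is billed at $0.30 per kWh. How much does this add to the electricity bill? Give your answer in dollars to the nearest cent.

$71.41

Power = 5.7 A × 240 V = 1368 W = 1.368 kW
Energy = 1.368 kW × 174 h = 238.032 kWh
Cost = 238.032 kWh × $0.30/kWh = $71.41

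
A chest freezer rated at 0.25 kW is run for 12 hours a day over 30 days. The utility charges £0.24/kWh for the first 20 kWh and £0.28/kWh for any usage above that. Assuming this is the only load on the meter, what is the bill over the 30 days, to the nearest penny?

Runtime = 12 h/day × 30 days = 360 h
Energy = 0.25 kW × 360 h = 90 kWh
Tier 1 (0–20 kWh): 20 × £0.24 = £4.8
Above 20 kWh: 70 × £0.28 = £19.6
Bill = £24.40

£24.40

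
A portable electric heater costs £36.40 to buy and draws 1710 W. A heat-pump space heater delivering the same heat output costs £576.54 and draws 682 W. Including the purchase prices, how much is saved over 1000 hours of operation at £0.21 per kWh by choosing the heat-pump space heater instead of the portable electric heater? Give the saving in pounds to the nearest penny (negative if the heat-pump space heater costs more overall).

portable electric heater: £36.40 + (1710/1000) kW × 1000 h × £0.21 = £36.40 + £359.1 = £395.5
heat-pump space heater: £576.54 + (682/1000) kW × 1000 h × £0.21 = £576.54 + £143.22 = £719.76
Saving = £395.5 − £719.76 = −£324.26

-£324.26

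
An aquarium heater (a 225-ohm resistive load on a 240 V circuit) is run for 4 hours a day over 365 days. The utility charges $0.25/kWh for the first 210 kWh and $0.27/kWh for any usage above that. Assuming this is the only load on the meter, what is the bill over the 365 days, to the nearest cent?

Power = V²/R = 240²/225 = 256 W = 0.256 kW
Runtime = 4 h/day × 365 days = 1460 h
Energy = 0.256 kW × 1460 h = 373.76 kWh
Tier 1 (0–210 kWh): 210 × $0.25 = $52.5
Above 210 kWh: 163.76 × $0.27 = $44.2152
Bill = $96.72

$96.72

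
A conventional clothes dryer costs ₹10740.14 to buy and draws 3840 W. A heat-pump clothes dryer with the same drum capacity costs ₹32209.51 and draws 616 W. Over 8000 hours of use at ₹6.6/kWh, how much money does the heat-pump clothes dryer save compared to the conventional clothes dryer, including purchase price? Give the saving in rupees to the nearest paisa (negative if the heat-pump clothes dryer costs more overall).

conventional clothes dryer: ₹10740.14 + (3840/1000) kW × 8000 h × ₹6.6 = ₹10740.14 + ₹202752 = ₹213492.14
heat-pump clothes dryer: ₹32209.51 + (616/1000) kW × 8000 h × ₹6.6 = ₹32209.51 + ₹32524.8 = ₹64734.31
Saving = ₹213492.14 − ₹64734.31 = ₹148757.83

₹148757.83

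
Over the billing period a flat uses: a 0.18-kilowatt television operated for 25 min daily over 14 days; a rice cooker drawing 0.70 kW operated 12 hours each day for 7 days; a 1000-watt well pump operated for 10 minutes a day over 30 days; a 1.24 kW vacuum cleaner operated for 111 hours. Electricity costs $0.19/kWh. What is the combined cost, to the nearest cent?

$38.47

television: Runtime = 25 min × 14 = 350 min = 5.833333… h
television: 0.18 kW × 5.833333… h = 1.05 kWh
rice cooker: Runtime = 12 h/day × 7 days = 84 h
rice cooker: 0.7 kW × 84 h = 58.8 kWh
well pump: Runtime = 10 min × 30 = 300 min = 5 h
well pump: 1 kW × 5 h = 5 kWh
vacuum cleaner: 1.24 kW × 111 h = 137.64 kWh
Total energy = 202.49 kWh
Cost = 202.49 × $0.19 = $38.47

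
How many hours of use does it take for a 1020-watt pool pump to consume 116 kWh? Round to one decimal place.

Hours = 116 kWh ÷ 1.02 kW = 113.7 h

113.7 h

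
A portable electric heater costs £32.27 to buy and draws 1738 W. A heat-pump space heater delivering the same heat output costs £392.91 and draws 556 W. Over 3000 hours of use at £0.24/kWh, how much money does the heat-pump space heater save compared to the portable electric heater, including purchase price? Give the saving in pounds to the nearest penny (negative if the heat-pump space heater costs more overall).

£490.40

portable electric heater: £32.27 + (1738/1000) kW × 3000 h × £0.24 = £32.27 + £1251.36 = £1283.63
heat-pump space heater: £392.91 + (556/1000) kW × 3000 h × £0.24 = £392.91 + £400.32 = £793.23
Saving = £1283.63 − £793.23 = £490.4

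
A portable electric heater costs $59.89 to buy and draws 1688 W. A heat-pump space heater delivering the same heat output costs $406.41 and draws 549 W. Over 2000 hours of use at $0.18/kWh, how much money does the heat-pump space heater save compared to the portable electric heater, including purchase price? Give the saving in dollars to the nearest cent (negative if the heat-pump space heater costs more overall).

portable electric heater: $59.89 + (1688/1000) kW × 2000 h × $0.18 = $59.89 + $607.68 = $667.57
heat-pump space heater: $406.41 + (549/1000) kW × 2000 h × $0.18 = $406.41 + $197.64 = $604.05
Saving = $667.57 − $604.05 = $63.52

$63.52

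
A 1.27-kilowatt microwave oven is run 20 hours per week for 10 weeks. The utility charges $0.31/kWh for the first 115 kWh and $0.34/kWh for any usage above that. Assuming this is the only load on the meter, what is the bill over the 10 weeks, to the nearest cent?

Runtime = 20 h/week × 10 weeks = 200 h
Energy = 1.27 kW × 200 h = 254 kWh
Tier 1 (0–115 kWh): 115 × $0.31 = $35.65
Above 115 kWh: 139 × $0.34 = $47.26
Bill = $82.91

$82.91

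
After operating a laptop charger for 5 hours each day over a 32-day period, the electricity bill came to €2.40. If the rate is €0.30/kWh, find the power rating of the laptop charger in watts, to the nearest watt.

50 W

Energy = €2.40 ÷ €0.30/kWh = 8 kWh
Runtime = 5 h/day × 32 days = 160 h
Power = 8 kWh ÷ 160 h = 0.05 kW = 50 W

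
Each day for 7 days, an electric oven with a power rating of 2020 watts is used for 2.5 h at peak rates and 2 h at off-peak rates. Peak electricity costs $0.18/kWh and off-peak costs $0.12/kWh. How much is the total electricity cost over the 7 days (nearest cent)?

Peak energy = 2.02 kW × 2.5 h × 7 = 35.35 kWh
Off-peak energy = 2.02 kW × 2 h × 7 = 28.28 kWh
Cost = 35.35 × $0.18 + 28.28 × $0.12 = $6.363 + $3.3936 = $9.76

$9.76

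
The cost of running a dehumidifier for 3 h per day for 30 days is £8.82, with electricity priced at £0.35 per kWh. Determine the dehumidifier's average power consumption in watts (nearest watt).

Energy = £8.82 ÷ £0.35/kWh = 25.2 kWh
Runtime = 3 h/day × 30 days = 90 h
Power = 25.2 kWh ÷ 90 h = 0.28 kW = 280 W

280 W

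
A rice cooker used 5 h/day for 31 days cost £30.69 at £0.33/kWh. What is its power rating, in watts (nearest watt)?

600 W

Energy = £30.69 ÷ £0.33/kWh = 93 kWh
Runtime = 5 h/day × 31 days = 155 h
Power = 93 kWh ÷ 155 h = 0.6 kW = 600 W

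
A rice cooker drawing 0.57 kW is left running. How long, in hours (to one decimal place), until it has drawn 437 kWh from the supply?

Hours = 437 kWh ÷ 0.57 kW = 766.7 h

766.7 h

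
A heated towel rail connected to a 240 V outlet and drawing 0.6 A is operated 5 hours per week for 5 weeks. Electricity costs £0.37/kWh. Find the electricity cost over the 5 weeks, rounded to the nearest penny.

£1.33

Power = 0.6 A × 240 V = 144 W = 0.144 kW
Runtime = 5 h/week × 5 weeks = 25 h
Energy = 0.144 kW × 25 h = 3.6 kWh
Cost = 3.6 kWh × £0.37/kWh = £1.33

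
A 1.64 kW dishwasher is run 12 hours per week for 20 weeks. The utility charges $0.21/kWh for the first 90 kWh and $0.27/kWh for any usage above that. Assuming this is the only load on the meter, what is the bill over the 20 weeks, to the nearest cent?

Runtime = 12 h/week × 20 weeks = 240 h
Energy = 1.64 kW × 240 h = 393.6 kWh
Tier 1 (0–90 kWh): 90 × $0.21 = $18.9
Above 90 kWh: 303.6 × $0.27 = $81.972
Bill = $100.87

$100.87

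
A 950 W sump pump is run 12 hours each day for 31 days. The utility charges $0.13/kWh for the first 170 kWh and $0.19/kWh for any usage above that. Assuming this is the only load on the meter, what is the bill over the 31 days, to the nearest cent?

Runtime = 12 h/day × 31 days = 372 h
Energy = 0.95 kW × 372 h = 353.4 kWh
Tier 1 (0–170 kWh): 170 × $0.13 = $22.1
Above 170 kWh: 183.4 × $0.19 = $34.846
Bill = $56.95

$56.95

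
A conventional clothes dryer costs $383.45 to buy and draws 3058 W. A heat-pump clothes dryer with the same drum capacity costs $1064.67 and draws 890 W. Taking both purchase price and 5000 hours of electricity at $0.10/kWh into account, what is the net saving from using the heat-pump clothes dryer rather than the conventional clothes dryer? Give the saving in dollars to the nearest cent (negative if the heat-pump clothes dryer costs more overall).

$402.78

conventional clothes dryer: $383.45 + (3058/1000) kW × 5000 h × $0.10 = $383.45 + $1529 = $1912.45
heat-pump clothes dryer: $1064.67 + (890/1000) kW × 5000 h × $0.10 = $1064.67 + $445 = $1509.67
Saving = $1912.45 − $1509.67 = $402.78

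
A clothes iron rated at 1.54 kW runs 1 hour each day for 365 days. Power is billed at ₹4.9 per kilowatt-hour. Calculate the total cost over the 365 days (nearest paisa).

₹2754.29

Runtime = 1 h/day × 365 days = 365 h
Energy = 1.54 kW × 365 h = 562.1 kWh
Cost = 562.1 kWh × ₹4.9/kWh = ₹2754.29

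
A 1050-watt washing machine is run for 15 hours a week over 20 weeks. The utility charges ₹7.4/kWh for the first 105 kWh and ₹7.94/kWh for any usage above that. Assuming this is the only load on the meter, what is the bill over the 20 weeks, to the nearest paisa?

Runtime = 15 h/week × 20 weeks = 300 h
Energy = 1.05 kW × 300 h = 315 kWh
Tier 1 (0–105 kWh): 105 × ₹7.4 = ₹777
Above 105 kWh: 210 × ₹7.94 = ₹1667.4
Bill = ₹2444.40

₹2444.40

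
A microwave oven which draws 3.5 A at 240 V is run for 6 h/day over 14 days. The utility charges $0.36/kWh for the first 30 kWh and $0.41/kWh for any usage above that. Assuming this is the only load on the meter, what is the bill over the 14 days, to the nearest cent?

$27.43

Power = 3.5 A × 240 V = 840 W = 0.84 kW
Runtime = 6 h/day × 14 days = 84 h
Energy = 0.84 kW × 84 h = 70.56 kWh
Tier 1 (0–30 kWh): 30 × $0.36 = $10.8
Above 30 kWh: 40.56 × $0.41 = $16.6296
Bill = $27.43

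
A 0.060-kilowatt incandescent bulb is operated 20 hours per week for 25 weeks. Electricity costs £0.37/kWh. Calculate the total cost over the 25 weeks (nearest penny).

£11.10

Runtime = 20 h/week × 25 weeks = 500 h
Energy = 0.06 kW × 500 h = 30 kWh
Cost = 30 kWh × £0.37/kWh = £11.10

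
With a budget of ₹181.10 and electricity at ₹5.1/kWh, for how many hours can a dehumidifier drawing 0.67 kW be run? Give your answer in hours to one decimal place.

53.0 h

Energy available = ₹181.10 ÷ ₹5.1/kWh = 35.5098 kWh
Hours = 35.5098 kWh ÷ 0.67 kW = 53.0 h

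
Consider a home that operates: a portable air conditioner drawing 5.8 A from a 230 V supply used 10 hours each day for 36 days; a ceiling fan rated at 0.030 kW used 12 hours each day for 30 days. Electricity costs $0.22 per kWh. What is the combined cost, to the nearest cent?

portable air conditioner: Power = 5.8 A × 230 V = 1334 W = 1.334 kW
portable air conditioner: Runtime = 10 h/day × 36 days = 360 h
portable air conditioner: 1.334 kW × 360 h = 480.24 kWh
ceiling fan: Runtime = 12 h/day × 30 days = 360 h
ceiling fan: 0.03 kW × 360 h = 10.8 kWh
Total energy = 491.04 kWh
Cost = 491.04 × $0.22 = $108.03

$108.03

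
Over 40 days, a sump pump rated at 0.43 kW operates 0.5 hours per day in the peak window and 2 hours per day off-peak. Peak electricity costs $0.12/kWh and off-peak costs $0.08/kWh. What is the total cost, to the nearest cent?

$3.78

Peak energy = 0.43 kW × 0.5 h × 40 = 8.6 kWh
Off-peak energy = 0.43 kW × 2 h × 40 = 34.4 kWh
Cost = 8.6 × $0.12 + 34.4 × $0.08 = $1.032 + $2.752 = $3.78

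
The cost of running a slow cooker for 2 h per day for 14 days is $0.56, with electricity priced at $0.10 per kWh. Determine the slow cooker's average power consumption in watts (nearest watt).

200 W

Energy = $0.56 ÷ $0.10/kWh = 5.6 kWh
Runtime = 2 h/day × 14 days = 28 h
Power = 5.6 kWh ÷ 28 h = 0.2 kW = 200 W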